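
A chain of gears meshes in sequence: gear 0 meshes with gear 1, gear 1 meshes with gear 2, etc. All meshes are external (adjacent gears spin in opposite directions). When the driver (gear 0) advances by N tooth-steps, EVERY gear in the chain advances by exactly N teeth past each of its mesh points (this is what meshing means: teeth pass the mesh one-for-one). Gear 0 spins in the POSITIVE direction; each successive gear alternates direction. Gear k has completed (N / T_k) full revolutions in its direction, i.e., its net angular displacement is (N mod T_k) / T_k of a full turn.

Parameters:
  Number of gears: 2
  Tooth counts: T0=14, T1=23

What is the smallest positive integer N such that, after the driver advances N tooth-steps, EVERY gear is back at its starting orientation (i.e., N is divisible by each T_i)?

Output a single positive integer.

Gear k returns to start when N is a multiple of T_k.
All gears at start simultaneously when N is a common multiple of [14, 23]; the smallest such N is lcm(14, 23).
Start: lcm = T0 = 14
Fold in T1=23: gcd(14, 23) = 1; lcm(14, 23) = 14 * 23 / 1 = 322 / 1 = 322
Full cycle length = 322

Answer: 322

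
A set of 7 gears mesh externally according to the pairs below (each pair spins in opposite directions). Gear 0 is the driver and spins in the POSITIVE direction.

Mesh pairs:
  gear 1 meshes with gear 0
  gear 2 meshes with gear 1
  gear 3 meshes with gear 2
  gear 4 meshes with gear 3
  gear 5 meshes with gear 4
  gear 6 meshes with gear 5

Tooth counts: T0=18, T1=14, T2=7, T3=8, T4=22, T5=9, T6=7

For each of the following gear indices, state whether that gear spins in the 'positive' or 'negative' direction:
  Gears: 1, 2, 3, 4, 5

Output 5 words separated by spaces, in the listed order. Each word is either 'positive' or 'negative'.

Gear 0 (driver): positive (depth 0)
  gear 1: meshes with gear 0 -> depth 1 -> negative (opposite of gear 0)
  gear 2: meshes with gear 1 -> depth 2 -> positive (opposite of gear 1)
  gear 3: meshes with gear 2 -> depth 3 -> negative (opposite of gear 2)
  gear 4: meshes with gear 3 -> depth 4 -> positive (opposite of gear 3)
  gear 5: meshes with gear 4 -> depth 5 -> negative (opposite of gear 4)
  gear 6: meshes with gear 5 -> depth 6 -> positive (opposite of gear 5)
Queried indices 1, 2, 3, 4, 5 -> negative, positive, negative, positive, negative

Answer: negative positive negative positive negative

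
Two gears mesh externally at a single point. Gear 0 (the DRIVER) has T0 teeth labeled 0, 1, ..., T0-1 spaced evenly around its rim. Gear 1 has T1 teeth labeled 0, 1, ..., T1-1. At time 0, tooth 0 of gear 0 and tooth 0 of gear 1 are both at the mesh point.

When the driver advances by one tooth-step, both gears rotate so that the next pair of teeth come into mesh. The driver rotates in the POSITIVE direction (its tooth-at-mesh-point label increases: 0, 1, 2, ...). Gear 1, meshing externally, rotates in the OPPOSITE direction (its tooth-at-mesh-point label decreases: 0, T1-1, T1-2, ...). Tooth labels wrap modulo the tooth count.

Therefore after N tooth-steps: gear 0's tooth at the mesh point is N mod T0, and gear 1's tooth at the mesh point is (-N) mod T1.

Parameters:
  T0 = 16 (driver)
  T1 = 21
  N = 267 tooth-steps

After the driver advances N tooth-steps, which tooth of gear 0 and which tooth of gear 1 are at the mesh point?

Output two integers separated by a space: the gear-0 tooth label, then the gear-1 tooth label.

Answer: 11 6

Derivation:
Gear 0 (driver, T0=16): tooth at mesh = N mod T0
  267 = 16 * 16 + 11, so 267 mod 16 = 11
  gear 0 tooth = 11
Gear 1 (driven, T1=21): tooth at mesh = (-N) mod T1
  267 = 12 * 21 + 15, so 267 mod 21 = 15
  (-267) mod 21 = (-15) mod 21 = 21 - 15 = 6
Mesh after 267 steps: gear-0 tooth 11 meets gear-1 tooth 6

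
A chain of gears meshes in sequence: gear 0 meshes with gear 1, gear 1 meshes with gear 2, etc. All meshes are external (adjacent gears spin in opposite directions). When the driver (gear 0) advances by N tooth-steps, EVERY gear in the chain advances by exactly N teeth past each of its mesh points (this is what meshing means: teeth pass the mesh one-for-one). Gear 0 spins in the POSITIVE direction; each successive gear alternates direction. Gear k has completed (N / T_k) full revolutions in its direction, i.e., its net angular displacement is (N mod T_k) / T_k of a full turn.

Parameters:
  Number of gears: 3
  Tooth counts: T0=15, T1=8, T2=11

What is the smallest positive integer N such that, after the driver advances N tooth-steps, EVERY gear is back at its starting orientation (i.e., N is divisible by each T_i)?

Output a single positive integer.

Gear k returns to start when N is a multiple of T_k.
All gears at start simultaneously when N is a common multiple of [15, 8, 11]; the smallest such N is lcm(15, 8, 11).
Start: lcm = T0 = 15
Fold in T1=8: gcd(15, 8) = 1; lcm(15, 8) = 15 * 8 / 1 = 120 / 1 = 120
Fold in T2=11: gcd(120, 11) = 1; lcm(120, 11) = 120 * 11 / 1 = 1320 / 1 = 1320
Full cycle length = 1320

Answer: 1320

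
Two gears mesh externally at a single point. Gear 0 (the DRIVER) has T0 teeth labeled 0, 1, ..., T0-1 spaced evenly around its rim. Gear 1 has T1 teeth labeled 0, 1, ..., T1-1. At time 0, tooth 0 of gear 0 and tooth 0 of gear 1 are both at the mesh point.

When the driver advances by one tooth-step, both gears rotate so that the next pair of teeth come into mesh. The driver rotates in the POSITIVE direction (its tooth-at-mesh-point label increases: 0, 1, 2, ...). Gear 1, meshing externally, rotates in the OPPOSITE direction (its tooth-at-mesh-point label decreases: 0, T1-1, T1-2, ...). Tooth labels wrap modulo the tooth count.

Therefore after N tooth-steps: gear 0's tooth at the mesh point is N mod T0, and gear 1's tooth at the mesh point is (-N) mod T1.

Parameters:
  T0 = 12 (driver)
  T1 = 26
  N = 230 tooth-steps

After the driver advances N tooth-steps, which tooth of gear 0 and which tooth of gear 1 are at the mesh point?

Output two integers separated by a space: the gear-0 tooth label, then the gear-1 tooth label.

Answer: 2 4

Derivation:
Gear 0 (driver, T0=12): tooth at mesh = N mod T0
  230 = 19 * 12 + 2, so 230 mod 12 = 2
  gear 0 tooth = 2
Gear 1 (driven, T1=26): tooth at mesh = (-N) mod T1
  230 = 8 * 26 + 22, so 230 mod 26 = 22
  (-230) mod 26 = (-22) mod 26 = 26 - 22 = 4
Mesh after 230 steps: gear-0 tooth 2 meets gear-1 tooth 4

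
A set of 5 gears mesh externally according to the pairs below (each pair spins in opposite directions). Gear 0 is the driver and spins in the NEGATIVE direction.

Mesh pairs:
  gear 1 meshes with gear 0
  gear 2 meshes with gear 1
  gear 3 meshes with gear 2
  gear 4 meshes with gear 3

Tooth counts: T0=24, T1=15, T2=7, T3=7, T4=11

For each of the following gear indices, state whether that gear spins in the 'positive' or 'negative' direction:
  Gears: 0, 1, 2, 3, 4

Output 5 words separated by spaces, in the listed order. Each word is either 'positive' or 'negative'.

Gear 0 (driver): negative (depth 0)
  gear 1: meshes with gear 0 -> depth 1 -> positive (opposite of gear 0)
  gear 2: meshes with gear 1 -> depth 2 -> negative (opposite of gear 1)
  gear 3: meshes with gear 2 -> depth 3 -> positive (opposite of gear 2)
  gear 4: meshes with gear 3 -> depth 4 -> negative (opposite of gear 3)
Queried indices 0, 1, 2, 3, 4 -> negative, positive, negative, positive, negative

Answer: negative positive negative positive negative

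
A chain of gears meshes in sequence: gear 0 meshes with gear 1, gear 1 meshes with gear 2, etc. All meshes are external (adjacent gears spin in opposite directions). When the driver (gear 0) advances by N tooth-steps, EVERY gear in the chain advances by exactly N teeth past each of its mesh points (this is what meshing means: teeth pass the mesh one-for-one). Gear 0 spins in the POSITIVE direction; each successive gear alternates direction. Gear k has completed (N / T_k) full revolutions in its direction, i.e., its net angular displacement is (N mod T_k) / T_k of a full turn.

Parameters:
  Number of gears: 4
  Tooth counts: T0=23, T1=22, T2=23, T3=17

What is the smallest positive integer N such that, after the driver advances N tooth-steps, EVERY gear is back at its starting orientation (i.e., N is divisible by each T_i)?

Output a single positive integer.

Gear k returns to start when N is a multiple of T_k.
All gears at start simultaneously when N is a common multiple of [23, 22, 23, 17]; the smallest such N is lcm(23, 22, 23, 17).
Start: lcm = T0 = 23
Fold in T1=22: gcd(23, 22) = 1; lcm(23, 22) = 23 * 22 / 1 = 506 / 1 = 506
Fold in T2=23: gcd(506, 23) = 23; lcm(506, 23) = 506 * 23 / 23 = 11638 / 23 = 506
Fold in T3=17: gcd(506, 17) = 1; lcm(506, 17) = 506 * 17 / 1 = 8602 / 1 = 8602
Full cycle length = 8602

Answer: 8602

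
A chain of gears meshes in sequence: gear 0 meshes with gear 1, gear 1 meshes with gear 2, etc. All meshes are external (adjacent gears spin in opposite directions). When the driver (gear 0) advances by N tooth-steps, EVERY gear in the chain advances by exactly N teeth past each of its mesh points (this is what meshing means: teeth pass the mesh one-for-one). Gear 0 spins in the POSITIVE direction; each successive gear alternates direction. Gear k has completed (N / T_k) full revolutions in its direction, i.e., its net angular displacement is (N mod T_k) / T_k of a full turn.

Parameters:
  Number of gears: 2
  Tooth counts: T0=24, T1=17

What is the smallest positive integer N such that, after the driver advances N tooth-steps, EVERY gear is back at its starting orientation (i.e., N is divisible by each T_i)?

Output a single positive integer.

Gear k returns to start when N is a multiple of T_k.
All gears at start simultaneously when N is a common multiple of [24, 17]; the smallest such N is lcm(24, 17).
Start: lcm = T0 = 24
Fold in T1=17: gcd(24, 17) = 1; lcm(24, 17) = 24 * 17 / 1 = 408 / 1 = 408
Full cycle length = 408

Answer: 408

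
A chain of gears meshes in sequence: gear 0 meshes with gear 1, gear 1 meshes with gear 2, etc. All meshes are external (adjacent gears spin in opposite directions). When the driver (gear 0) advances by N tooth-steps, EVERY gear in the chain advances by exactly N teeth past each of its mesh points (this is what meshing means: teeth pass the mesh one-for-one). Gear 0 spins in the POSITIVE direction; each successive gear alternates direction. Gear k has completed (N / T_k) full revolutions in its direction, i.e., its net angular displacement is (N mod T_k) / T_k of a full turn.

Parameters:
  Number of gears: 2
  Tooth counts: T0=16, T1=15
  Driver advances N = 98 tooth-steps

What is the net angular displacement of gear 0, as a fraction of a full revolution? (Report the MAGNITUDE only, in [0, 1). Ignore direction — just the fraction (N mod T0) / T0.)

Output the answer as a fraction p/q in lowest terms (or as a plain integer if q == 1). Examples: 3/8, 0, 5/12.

Chain of 2 gears, tooth counts: [16, 15]
  gear 0: T0=16, direction=positive, advance = 98 mod 16 = 2 teeth = 2/16 turn
  gear 1: T1=15, direction=negative, advance = 98 mod 15 = 8 teeth = 8/15 turn
Gear 0: 98 mod 16 = 2
Fraction = 2 / 16 = 1/8 (gcd(2,16)=2) = 1/8

Answer: 1/8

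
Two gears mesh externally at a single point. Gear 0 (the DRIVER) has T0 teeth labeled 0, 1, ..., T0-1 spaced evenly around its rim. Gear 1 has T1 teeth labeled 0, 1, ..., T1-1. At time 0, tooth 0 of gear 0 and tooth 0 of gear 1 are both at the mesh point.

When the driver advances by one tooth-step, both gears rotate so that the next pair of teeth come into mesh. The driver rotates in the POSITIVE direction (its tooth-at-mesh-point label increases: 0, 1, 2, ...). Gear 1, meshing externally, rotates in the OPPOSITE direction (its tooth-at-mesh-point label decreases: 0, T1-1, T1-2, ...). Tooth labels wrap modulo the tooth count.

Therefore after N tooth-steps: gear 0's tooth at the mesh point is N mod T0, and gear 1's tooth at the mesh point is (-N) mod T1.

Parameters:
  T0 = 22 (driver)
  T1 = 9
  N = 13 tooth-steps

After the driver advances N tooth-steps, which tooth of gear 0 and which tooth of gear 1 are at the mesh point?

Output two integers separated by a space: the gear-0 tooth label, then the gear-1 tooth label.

Gear 0 (driver, T0=22): tooth at mesh = N mod T0
  13 = 0 * 22 + 13, so 13 mod 22 = 13
  gear 0 tooth = 13
Gear 1 (driven, T1=9): tooth at mesh = (-N) mod T1
  13 = 1 * 9 + 4, so 13 mod 9 = 4
  (-13) mod 9 = (-4) mod 9 = 9 - 4 = 5
Mesh after 13 steps: gear-0 tooth 13 meets gear-1 tooth 5

Answer: 13 5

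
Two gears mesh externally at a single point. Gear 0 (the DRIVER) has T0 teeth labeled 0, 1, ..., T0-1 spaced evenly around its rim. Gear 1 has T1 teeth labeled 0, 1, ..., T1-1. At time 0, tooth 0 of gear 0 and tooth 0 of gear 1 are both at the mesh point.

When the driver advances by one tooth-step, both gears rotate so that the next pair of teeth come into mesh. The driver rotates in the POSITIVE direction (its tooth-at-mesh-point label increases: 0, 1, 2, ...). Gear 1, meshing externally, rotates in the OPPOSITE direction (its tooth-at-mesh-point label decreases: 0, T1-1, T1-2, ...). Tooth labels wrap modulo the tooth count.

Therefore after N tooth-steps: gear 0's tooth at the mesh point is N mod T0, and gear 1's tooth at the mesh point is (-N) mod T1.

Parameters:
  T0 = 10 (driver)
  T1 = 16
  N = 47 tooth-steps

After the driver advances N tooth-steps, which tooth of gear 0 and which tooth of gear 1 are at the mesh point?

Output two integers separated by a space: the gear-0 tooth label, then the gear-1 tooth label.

Answer: 7 1

Derivation:
Gear 0 (driver, T0=10): tooth at mesh = N mod T0
  47 = 4 * 10 + 7, so 47 mod 10 = 7
  gear 0 tooth = 7
Gear 1 (driven, T1=16): tooth at mesh = (-N) mod T1
  47 = 2 * 16 + 15, so 47 mod 16 = 15
  (-47) mod 16 = (-15) mod 16 = 16 - 15 = 1
Mesh after 47 steps: gear-0 tooth 7 meets gear-1 tooth 1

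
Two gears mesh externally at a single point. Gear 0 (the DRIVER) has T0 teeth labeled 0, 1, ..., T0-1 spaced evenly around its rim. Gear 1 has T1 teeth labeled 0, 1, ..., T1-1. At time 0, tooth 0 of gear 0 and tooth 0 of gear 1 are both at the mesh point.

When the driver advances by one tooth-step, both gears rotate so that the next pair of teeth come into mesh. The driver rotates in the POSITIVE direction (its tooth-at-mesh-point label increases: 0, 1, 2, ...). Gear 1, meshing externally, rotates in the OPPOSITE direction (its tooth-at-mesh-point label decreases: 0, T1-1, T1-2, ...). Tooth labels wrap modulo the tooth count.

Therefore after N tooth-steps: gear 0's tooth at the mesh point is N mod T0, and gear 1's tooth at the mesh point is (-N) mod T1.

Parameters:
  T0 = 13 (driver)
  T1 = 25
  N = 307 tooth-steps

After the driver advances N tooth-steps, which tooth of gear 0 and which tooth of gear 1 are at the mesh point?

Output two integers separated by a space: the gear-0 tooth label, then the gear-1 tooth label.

Answer: 8 18

Derivation:
Gear 0 (driver, T0=13): tooth at mesh = N mod T0
  307 = 23 * 13 + 8, so 307 mod 13 = 8
  gear 0 tooth = 8
Gear 1 (driven, T1=25): tooth at mesh = (-N) mod T1
  307 = 12 * 25 + 7, so 307 mod 25 = 7
  (-307) mod 25 = (-7) mod 25 = 25 - 7 = 18
Mesh after 307 steps: gear-0 tooth 8 meets gear-1 tooth 18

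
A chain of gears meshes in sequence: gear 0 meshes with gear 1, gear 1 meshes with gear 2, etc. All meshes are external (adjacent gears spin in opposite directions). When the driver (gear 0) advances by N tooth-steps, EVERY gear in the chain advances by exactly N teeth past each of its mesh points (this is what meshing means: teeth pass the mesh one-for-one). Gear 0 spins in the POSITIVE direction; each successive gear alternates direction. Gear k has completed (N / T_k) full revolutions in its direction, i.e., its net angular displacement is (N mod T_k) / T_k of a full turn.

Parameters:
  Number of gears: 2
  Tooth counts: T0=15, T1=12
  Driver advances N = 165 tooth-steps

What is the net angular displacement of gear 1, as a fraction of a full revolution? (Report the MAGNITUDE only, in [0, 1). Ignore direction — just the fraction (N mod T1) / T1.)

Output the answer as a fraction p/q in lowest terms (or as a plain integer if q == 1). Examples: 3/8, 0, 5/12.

Answer: 3/4

Derivation:
Chain of 2 gears, tooth counts: [15, 12]
  gear 0: T0=15, direction=positive, advance = 165 mod 15 = 0 teeth = 0/15 turn
  gear 1: T1=12, direction=negative, advance = 165 mod 12 = 9 teeth = 9/12 turn
Gear 1: 165 mod 12 = 9
Fraction = 9 / 12 = 3/4 (gcd(9,12)=3) = 3/4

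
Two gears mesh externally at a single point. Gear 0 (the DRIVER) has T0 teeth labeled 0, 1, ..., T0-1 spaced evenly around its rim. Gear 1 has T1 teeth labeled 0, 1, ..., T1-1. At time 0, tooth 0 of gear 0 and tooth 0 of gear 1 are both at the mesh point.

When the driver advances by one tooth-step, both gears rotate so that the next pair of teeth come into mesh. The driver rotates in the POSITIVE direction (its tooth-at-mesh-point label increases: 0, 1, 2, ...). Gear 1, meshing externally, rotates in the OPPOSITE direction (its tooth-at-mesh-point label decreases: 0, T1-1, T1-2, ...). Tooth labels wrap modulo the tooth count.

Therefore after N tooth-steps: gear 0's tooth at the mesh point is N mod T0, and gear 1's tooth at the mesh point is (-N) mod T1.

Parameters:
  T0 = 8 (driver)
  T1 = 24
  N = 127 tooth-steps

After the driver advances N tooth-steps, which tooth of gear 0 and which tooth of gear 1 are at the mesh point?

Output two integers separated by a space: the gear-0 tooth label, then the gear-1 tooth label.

Answer: 7 17

Derivation:
Gear 0 (driver, T0=8): tooth at mesh = N mod T0
  127 = 15 * 8 + 7, so 127 mod 8 = 7
  gear 0 tooth = 7
Gear 1 (driven, T1=24): tooth at mesh = (-N) mod T1
  127 = 5 * 24 + 7, so 127 mod 24 = 7
  (-127) mod 24 = (-7) mod 24 = 24 - 7 = 17
Mesh after 127 steps: gear-0 tooth 7 meets gear-1 tooth 17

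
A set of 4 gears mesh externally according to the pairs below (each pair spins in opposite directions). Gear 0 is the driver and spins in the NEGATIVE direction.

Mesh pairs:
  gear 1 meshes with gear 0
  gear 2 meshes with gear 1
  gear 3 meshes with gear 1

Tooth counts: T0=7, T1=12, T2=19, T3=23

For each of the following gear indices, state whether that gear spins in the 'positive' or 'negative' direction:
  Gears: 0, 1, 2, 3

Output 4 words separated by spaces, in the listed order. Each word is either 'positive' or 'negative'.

Gear 0 (driver): negative (depth 0)
  gear 1: meshes with gear 0 -> depth 1 -> positive (opposite of gear 0)
  gear 2: meshes with gear 1 -> depth 2 -> negative (opposite of gear 1)
  gear 3: meshes with gear 1 -> depth 2 -> negative (opposite of gear 1)
Queried indices 0, 1, 2, 3 -> negative, positive, negative, negative

Answer: negative positive negative negative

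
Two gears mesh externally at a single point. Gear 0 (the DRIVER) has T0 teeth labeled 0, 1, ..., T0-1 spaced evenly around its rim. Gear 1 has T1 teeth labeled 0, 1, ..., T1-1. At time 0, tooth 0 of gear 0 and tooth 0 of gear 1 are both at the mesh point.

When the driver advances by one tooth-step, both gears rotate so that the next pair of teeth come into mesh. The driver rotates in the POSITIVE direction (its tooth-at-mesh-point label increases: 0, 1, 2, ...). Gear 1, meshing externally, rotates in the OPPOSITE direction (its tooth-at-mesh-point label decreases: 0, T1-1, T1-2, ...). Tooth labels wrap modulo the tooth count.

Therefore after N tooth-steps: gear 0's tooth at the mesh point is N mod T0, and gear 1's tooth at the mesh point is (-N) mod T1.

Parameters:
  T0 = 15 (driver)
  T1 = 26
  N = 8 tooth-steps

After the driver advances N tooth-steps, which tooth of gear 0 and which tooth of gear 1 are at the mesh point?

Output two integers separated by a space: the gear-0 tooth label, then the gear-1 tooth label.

Answer: 8 18

Derivation:
Gear 0 (driver, T0=15): tooth at mesh = N mod T0
  8 = 0 * 15 + 8, so 8 mod 15 = 8
  gear 0 tooth = 8
Gear 1 (driven, T1=26): tooth at mesh = (-N) mod T1
  8 = 0 * 26 + 8, so 8 mod 26 = 8
  (-8) mod 26 = (-8) mod 26 = 26 - 8 = 18
Mesh after 8 steps: gear-0 tooth 8 meets gear-1 tooth 18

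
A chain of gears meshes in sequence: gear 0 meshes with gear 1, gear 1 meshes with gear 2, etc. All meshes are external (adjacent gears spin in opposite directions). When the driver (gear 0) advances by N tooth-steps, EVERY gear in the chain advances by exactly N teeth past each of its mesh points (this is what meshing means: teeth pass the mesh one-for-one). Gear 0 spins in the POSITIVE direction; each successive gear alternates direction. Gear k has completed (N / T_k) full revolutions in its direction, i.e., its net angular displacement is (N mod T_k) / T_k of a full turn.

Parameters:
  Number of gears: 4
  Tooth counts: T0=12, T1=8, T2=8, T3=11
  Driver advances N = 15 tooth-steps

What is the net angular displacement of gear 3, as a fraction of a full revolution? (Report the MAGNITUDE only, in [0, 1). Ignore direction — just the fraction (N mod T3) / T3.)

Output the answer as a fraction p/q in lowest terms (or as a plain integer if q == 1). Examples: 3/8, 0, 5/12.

Chain of 4 gears, tooth counts: [12, 8, 8, 11]
  gear 0: T0=12, direction=positive, advance = 15 mod 12 = 3 teeth = 3/12 turn
  gear 1: T1=8, direction=negative, advance = 15 mod 8 = 7 teeth = 7/8 turn
  gear 2: T2=8, direction=positive, advance = 15 mod 8 = 7 teeth = 7/8 turn
  gear 3: T3=11, direction=negative, advance = 15 mod 11 = 4 teeth = 4/11 turn
Gear 3: 15 mod 11 = 4
Fraction = 4 / 11 = 4/11 (gcd(4,11)=1) = 4/11

Answer: 4/11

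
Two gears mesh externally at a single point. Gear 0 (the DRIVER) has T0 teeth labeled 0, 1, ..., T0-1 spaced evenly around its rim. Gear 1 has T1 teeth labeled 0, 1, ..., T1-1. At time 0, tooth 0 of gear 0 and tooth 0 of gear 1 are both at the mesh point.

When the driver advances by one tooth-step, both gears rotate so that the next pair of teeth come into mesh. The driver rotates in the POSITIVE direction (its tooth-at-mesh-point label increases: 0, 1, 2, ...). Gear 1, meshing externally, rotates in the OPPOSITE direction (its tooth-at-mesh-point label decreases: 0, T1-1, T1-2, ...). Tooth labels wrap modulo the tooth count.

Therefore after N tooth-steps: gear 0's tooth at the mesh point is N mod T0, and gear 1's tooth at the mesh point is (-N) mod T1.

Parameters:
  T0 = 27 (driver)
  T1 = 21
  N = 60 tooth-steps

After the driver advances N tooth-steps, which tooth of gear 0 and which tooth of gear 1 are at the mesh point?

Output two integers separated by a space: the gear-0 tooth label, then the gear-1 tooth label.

Answer: 6 3

Derivation:
Gear 0 (driver, T0=27): tooth at mesh = N mod T0
  60 = 2 * 27 + 6, so 60 mod 27 = 6
  gear 0 tooth = 6
Gear 1 (driven, T1=21): tooth at mesh = (-N) mod T1
  60 = 2 * 21 + 18, so 60 mod 21 = 18
  (-60) mod 21 = (-18) mod 21 = 21 - 18 = 3
Mesh after 60 steps: gear-0 tooth 6 meets gear-1 tooth 3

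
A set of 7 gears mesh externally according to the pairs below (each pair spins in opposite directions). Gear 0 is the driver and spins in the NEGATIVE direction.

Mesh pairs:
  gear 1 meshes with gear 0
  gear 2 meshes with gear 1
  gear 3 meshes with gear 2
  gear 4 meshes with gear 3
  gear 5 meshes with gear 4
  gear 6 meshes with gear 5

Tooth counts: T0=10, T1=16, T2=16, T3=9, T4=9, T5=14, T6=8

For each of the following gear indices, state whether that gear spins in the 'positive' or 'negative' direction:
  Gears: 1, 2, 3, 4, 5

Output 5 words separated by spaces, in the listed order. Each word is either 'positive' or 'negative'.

Answer: positive negative positive negative positive

Derivation:
Gear 0 (driver): negative (depth 0)
  gear 1: meshes with gear 0 -> depth 1 -> positive (opposite of gear 0)
  gear 2: meshes with gear 1 -> depth 2 -> negative (opposite of gear 1)
  gear 3: meshes with gear 2 -> depth 3 -> positive (opposite of gear 2)
  gear 4: meshes with gear 3 -> depth 4 -> negative (opposite of gear 3)
  gear 5: meshes with gear 4 -> depth 5 -> positive (opposite of gear 4)
  gear 6: meshes with gear 5 -> depth 6 -> negative (opposite of gear 5)
Queried indices 1, 2, 3, 4, 5 -> positive, negative, positive, negative, positive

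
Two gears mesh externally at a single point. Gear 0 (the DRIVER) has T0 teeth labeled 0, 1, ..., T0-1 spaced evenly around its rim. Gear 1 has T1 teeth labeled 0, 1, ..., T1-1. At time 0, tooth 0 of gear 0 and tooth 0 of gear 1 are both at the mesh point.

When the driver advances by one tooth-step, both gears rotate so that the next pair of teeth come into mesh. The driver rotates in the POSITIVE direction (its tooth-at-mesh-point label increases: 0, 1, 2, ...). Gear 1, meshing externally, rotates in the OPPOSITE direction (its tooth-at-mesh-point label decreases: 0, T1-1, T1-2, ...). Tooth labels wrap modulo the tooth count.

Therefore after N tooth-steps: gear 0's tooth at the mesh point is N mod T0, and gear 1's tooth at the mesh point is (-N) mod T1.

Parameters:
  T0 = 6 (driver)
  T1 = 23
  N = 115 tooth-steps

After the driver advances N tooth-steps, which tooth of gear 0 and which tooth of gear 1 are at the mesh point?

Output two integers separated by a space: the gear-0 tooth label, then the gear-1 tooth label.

Gear 0 (driver, T0=6): tooth at mesh = N mod T0
  115 = 19 * 6 + 1, so 115 mod 6 = 1
  gear 0 tooth = 1
Gear 1 (driven, T1=23): tooth at mesh = (-N) mod T1
  115 = 5 * 23 + 0, so 115 mod 23 = 0
  (-115) mod 23 = 0
Mesh after 115 steps: gear-0 tooth 1 meets gear-1 tooth 0

Answer: 1 0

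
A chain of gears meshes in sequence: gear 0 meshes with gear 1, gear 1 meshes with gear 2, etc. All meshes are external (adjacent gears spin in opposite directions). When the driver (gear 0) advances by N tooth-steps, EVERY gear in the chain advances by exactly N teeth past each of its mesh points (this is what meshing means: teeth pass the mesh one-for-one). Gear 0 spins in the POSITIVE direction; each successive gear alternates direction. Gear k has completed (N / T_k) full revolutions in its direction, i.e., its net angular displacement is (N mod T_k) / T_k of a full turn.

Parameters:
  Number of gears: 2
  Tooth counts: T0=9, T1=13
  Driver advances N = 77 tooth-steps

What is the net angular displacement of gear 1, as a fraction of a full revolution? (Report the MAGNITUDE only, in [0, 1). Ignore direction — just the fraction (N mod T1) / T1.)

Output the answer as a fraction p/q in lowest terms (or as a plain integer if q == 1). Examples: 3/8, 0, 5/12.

Chain of 2 gears, tooth counts: [9, 13]
  gear 0: T0=9, direction=positive, advance = 77 mod 9 = 5 teeth = 5/9 turn
  gear 1: T1=13, direction=negative, advance = 77 mod 13 = 12 teeth = 12/13 turn
Gear 1: 77 mod 13 = 12
Fraction = 12 / 13 = 12/13 (gcd(12,13)=1) = 12/13

Answer: 12/13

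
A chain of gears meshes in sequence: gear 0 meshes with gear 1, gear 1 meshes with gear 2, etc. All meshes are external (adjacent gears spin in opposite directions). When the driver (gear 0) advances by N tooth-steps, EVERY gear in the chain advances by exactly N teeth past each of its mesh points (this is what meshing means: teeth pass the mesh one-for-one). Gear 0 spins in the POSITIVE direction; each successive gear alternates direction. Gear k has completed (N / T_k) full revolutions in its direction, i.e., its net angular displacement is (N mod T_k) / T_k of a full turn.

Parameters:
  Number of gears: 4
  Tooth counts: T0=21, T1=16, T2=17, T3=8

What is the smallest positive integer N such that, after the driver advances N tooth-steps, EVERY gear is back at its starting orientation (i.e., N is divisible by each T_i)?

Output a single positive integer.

Answer: 5712

Derivation:
Gear k returns to start when N is a multiple of T_k.
All gears at start simultaneously when N is a common multiple of [21, 16, 17, 8]; the smallest such N is lcm(21, 16, 17, 8).
Start: lcm = T0 = 21
Fold in T1=16: gcd(21, 16) = 1; lcm(21, 16) = 21 * 16 / 1 = 336 / 1 = 336
Fold in T2=17: gcd(336, 17) = 1; lcm(336, 17) = 336 * 17 / 1 = 5712 / 1 = 5712
Fold in T3=8: gcd(5712, 8) = 8; lcm(5712, 8) = 5712 * 8 / 8 = 45696 / 8 = 5712
Full cycle length = 5712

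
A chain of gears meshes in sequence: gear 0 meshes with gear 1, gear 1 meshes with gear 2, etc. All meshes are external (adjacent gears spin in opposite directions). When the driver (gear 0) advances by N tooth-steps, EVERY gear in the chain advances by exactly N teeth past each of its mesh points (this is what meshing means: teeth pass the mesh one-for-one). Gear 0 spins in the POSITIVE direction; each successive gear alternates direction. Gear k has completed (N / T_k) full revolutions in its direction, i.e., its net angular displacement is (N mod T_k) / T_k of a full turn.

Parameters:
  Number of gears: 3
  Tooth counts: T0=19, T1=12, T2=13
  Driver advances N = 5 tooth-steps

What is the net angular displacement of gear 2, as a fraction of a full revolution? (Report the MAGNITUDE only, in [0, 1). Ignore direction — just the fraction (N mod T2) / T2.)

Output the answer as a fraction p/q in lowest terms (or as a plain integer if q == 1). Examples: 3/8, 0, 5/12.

Answer: 5/13

Derivation:
Chain of 3 gears, tooth counts: [19, 12, 13]
  gear 0: T0=19, direction=positive, advance = 5 mod 19 = 5 teeth = 5/19 turn
  gear 1: T1=12, direction=negative, advance = 5 mod 12 = 5 teeth = 5/12 turn
  gear 2: T2=13, direction=positive, advance = 5 mod 13 = 5 teeth = 5/13 turn
Gear 2: 5 mod 13 = 5
Fraction = 5 / 13 = 5/13 (gcd(5,13)=1) = 5/13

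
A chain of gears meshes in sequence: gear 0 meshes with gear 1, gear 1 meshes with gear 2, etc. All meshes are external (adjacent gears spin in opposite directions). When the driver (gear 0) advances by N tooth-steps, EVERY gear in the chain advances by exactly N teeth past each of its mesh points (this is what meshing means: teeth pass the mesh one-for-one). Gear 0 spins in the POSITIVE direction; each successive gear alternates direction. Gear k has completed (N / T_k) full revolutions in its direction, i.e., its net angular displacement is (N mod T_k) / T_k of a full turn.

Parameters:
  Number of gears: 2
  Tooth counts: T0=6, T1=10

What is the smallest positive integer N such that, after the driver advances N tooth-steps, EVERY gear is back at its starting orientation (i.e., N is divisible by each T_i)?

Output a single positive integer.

Answer: 30

Derivation:
Gear k returns to start when N is a multiple of T_k.
All gears at start simultaneously when N is a common multiple of [6, 10]; the smallest such N is lcm(6, 10).
Start: lcm = T0 = 6
Fold in T1=10: gcd(6, 10) = 2; lcm(6, 10) = 6 * 10 / 2 = 60 / 2 = 30
Full cycle length = 30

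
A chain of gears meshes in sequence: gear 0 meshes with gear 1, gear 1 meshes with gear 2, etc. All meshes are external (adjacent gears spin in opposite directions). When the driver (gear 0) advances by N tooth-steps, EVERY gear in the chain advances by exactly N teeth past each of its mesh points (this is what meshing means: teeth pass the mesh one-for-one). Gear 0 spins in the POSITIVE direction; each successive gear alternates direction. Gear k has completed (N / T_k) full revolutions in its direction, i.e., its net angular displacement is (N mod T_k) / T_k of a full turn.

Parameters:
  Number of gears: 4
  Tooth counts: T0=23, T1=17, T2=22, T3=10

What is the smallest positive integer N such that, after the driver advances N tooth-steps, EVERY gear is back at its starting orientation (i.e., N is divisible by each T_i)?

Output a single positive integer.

Answer: 43010

Derivation:
Gear k returns to start when N is a multiple of T_k.
All gears at start simultaneously when N is a common multiple of [23, 17, 22, 10]; the smallest such N is lcm(23, 17, 22, 10).
Start: lcm = T0 = 23
Fold in T1=17: gcd(23, 17) = 1; lcm(23, 17) = 23 * 17 / 1 = 391 / 1 = 391
Fold in T2=22: gcd(391, 22) = 1; lcm(391, 22) = 391 * 22 / 1 = 8602 / 1 = 8602
Fold in T3=10: gcd(8602, 10) = 2; lcm(8602, 10) = 8602 * 10 / 2 = 86020 / 2 = 43010
Full cycle length = 43010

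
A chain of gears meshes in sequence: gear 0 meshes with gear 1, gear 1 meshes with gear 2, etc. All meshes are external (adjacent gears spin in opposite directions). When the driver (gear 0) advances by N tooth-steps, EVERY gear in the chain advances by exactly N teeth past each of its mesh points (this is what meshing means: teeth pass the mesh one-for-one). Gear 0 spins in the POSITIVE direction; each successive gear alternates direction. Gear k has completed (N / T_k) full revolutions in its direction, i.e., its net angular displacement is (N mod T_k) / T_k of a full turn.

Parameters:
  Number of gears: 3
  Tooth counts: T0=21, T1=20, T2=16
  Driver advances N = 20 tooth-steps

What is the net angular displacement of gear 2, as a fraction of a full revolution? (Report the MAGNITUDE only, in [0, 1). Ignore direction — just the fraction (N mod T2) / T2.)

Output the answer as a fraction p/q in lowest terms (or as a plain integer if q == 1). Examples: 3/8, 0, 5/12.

Answer: 1/4

Derivation:
Chain of 3 gears, tooth counts: [21, 20, 16]
  gear 0: T0=21, direction=positive, advance = 20 mod 21 = 20 teeth = 20/21 turn
  gear 1: T1=20, direction=negative, advance = 20 mod 20 = 0 teeth = 0/20 turn
  gear 2: T2=16, direction=positive, advance = 20 mod 16 = 4 teeth = 4/16 turn
Gear 2: 20 mod 16 = 4
Fraction = 4 / 16 = 1/4 (gcd(4,16)=4) = 1/4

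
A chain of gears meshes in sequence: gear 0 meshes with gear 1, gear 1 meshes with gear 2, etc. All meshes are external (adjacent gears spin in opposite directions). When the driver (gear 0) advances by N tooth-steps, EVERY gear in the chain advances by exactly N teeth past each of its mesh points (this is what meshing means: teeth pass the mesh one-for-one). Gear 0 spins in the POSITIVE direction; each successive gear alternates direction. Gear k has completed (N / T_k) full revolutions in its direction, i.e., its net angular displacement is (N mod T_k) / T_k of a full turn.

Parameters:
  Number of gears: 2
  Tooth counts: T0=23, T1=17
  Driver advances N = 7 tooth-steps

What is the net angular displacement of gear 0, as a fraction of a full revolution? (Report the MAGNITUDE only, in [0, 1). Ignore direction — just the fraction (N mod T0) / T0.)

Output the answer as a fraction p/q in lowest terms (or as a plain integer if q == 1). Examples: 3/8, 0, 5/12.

Answer: 7/23

Derivation:
Chain of 2 gears, tooth counts: [23, 17]
  gear 0: T0=23, direction=positive, advance = 7 mod 23 = 7 teeth = 7/23 turn
  gear 1: T1=17, direction=negative, advance = 7 mod 17 = 7 teeth = 7/17 turn
Gear 0: 7 mod 23 = 7
Fraction = 7 / 23 = 7/23 (gcd(7,23)=1) = 7/23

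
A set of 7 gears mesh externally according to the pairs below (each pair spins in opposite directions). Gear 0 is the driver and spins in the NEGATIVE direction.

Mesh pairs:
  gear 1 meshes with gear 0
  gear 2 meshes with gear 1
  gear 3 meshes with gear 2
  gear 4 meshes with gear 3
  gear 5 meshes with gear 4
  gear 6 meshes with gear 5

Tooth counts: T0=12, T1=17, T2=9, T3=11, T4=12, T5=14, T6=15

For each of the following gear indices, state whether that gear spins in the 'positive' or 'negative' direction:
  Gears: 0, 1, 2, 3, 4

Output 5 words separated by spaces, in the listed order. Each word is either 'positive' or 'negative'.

Answer: negative positive negative positive negative

Derivation:
Gear 0 (driver): negative (depth 0)
  gear 1: meshes with gear 0 -> depth 1 -> positive (opposite of gear 0)
  gear 2: meshes with gear 1 -> depth 2 -> negative (opposite of gear 1)
  gear 3: meshes with gear 2 -> depth 3 -> positive (opposite of gear 2)
  gear 4: meshes with gear 3 -> depth 4 -> negative (opposite of gear 3)
  gear 5: meshes with gear 4 -> depth 5 -> positive (opposite of gear 4)
  gear 6: meshes with gear 5 -> depth 6 -> negative (opposite of gear 5)
Queried indices 0, 1, 2, 3, 4 -> negative, positive, negative, positive, negative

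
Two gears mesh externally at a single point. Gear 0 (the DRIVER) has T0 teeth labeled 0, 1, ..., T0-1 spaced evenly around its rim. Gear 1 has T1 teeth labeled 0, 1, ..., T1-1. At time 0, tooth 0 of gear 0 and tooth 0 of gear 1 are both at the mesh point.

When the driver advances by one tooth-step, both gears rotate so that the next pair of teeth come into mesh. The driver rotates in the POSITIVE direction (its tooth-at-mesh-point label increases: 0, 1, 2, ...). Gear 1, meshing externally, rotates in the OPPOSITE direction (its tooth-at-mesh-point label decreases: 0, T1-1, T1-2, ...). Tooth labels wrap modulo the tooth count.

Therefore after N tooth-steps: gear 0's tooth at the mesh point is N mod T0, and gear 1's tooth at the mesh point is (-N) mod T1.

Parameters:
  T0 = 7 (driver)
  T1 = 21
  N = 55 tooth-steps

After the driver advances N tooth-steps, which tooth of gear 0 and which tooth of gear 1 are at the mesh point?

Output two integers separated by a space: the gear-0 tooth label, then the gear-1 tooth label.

Answer: 6 8

Derivation:
Gear 0 (driver, T0=7): tooth at mesh = N mod T0
  55 = 7 * 7 + 6, so 55 mod 7 = 6
  gear 0 tooth = 6
Gear 1 (driven, T1=21): tooth at mesh = (-N) mod T1
  55 = 2 * 21 + 13, so 55 mod 21 = 13
  (-55) mod 21 = (-13) mod 21 = 21 - 13 = 8
Mesh after 55 steps: gear-0 tooth 6 meets gear-1 tooth 8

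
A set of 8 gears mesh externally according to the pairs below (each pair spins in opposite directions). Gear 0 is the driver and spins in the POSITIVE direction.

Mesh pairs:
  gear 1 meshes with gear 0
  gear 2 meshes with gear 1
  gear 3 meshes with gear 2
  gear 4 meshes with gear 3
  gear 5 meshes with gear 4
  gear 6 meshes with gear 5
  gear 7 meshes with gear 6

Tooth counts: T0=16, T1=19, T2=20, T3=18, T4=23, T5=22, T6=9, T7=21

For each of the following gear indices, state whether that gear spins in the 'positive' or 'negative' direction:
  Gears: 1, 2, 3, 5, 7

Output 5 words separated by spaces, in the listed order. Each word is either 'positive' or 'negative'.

Gear 0 (driver): positive (depth 0)
  gear 1: meshes with gear 0 -> depth 1 -> negative (opposite of gear 0)
  gear 2: meshes with gear 1 -> depth 2 -> positive (opposite of gear 1)
  gear 3: meshes with gear 2 -> depth 3 -> negative (opposite of gear 2)
  gear 4: meshes with gear 3 -> depth 4 -> positive (opposite of gear 3)
  gear 5: meshes with gear 4 -> depth 5 -> negative (opposite of gear 4)
  gear 6: meshes with gear 5 -> depth 6 -> positive (opposite of gear 5)
  gear 7: meshes with gear 6 -> depth 7 -> negative (opposite of gear 6)
Queried indices 1, 2, 3, 5, 7 -> negative, positive, negative, negative, negative

Answer: negative positive negative negative negative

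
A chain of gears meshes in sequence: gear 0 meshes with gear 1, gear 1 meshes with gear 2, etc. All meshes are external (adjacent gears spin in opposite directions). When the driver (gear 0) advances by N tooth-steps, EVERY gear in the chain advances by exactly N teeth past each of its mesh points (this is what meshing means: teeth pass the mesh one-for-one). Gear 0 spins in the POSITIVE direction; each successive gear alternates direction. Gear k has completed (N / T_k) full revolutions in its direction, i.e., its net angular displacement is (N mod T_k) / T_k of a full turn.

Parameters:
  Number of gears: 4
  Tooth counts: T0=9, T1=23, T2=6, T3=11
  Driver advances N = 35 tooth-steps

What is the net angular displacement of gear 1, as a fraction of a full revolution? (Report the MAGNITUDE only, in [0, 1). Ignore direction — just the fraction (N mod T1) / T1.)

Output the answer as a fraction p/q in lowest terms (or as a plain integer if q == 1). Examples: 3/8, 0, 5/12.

Answer: 12/23

Derivation:
Chain of 4 gears, tooth counts: [9, 23, 6, 11]
  gear 0: T0=9, direction=positive, advance = 35 mod 9 = 8 teeth = 8/9 turn
  gear 1: T1=23, direction=negative, advance = 35 mod 23 = 12 teeth = 12/23 turn
  gear 2: T2=6, direction=positive, advance = 35 mod 6 = 5 teeth = 5/6 turn
  gear 3: T3=11, direction=negative, advance = 35 mod 11 = 2 teeth = 2/11 turn
Gear 1: 35 mod 23 = 12
Fraction = 12 / 23 = 12/23 (gcd(12,23)=1) = 12/23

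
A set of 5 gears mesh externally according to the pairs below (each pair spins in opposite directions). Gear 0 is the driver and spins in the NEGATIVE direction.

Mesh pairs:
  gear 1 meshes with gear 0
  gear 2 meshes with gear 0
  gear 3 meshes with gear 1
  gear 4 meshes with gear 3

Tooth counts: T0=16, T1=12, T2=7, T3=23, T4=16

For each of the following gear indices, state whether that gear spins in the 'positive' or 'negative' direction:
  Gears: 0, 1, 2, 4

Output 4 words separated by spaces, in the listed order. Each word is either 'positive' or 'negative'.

Answer: negative positive positive positive

Derivation:
Gear 0 (driver): negative (depth 0)
  gear 1: meshes with gear 0 -> depth 1 -> positive (opposite of gear 0)
  gear 2: meshes with gear 0 -> depth 1 -> positive (opposite of gear 0)
  gear 3: meshes with gear 1 -> depth 2 -> negative (opposite of gear 1)
  gear 4: meshes with gear 3 -> depth 3 -> positive (opposite of gear 3)
Queried indices 0, 1, 2, 4 -> negative, positive, positive, positive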